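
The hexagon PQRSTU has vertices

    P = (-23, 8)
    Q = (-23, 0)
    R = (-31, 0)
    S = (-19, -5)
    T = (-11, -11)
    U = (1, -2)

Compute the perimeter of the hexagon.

80

|PQ| = √((0)² + (-8)²) = √64 = 8
|QR| = √((-8)² + (0)²) = √64 = 8
|RS| = √((12)² + (-5)²) = √169 = 13
|ST| = √((8)² + (-6)²) = √100 = 10
|TU| = √((12)² + (9)²) = √225 = 15
|UP| = √((-24)² + (10)²) = √676 = 26
Perimeter = 8 + 8 + 13 + 10 + 15 + 26 = 80.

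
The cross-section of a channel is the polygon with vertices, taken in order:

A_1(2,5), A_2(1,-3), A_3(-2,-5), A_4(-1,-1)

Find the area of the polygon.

14

A_1→A_2: (2)(-3) − (1)(5) = -11
A_2→A_3: (1)(-5) − (-2)(-3) = -11
A_3→A_4: (-2)(-1) − (-1)(-5) = -3
A_4→A_1: (-1)(5) − (2)(-1) = -3
Σ = -28
Area = |Σ|/2 = 14.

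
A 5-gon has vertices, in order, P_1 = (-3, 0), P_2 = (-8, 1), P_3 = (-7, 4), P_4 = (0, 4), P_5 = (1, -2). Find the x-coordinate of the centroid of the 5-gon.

Apply the shoelace (surveyor's) formula. First the cross-terms c_i = x_i·y_{i+1} − x_{i+1}·y_i:
  -3, -25, -28, -4, -6  ⇒  2A = -66, A = -33.
Then Σ (x_i + x_{i+1})·c_i = 612, so x̄ = 612 / (6·(-33)) = -34/11.

-34/11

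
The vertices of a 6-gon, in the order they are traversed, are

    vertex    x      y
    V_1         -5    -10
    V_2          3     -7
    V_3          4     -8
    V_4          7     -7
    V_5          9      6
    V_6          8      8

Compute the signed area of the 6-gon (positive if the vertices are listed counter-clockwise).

Apply the shoelace formula: 2A = Σ (x_i·y_{i+1} − x_{i+1}·y_i), indices taken mod 6.
Σ = (65) + (4) + (28) + (105) + (24) + (-40) = 186
Signed area = Σ/2 = 93 (positive ⇒ counter-clockwise traversal).

93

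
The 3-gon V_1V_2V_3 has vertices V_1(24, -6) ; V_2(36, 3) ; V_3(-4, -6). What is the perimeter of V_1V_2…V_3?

|V_1V_2| = √((12)² + (9)²) = √225 = 15
|V_2V_3| = √((-40)² + (-9)²) = √1681 = 41
|V_3V_1| = √((28)² + (0)²) = √784 = 28
Perimeter = 15 + 41 + 28 = 84.

84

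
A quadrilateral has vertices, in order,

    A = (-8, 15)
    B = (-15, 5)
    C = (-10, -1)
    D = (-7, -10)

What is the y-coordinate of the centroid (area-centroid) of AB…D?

Apply the surveyor's formula. First the cross-terms c_i = x_i·y_{i+1} − x_{i+1}·y_i:
  185, 65, 93, -185  ⇒  2A = 158, A = 79.
Then Σ (y_i + y_{i+1})·c_i = 2012, so ȳ = 2012 / (6·79) = 1006/237.

1006/237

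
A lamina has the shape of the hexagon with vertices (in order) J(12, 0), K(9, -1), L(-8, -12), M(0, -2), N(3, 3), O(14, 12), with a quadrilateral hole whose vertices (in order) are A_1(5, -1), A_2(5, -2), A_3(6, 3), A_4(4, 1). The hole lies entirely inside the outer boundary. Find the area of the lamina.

124.5

Outer boundary:
Apply the surveyor's formula: 2A = Σ (x_i·y_{i+1} − x_{i+1}·y_i), indices taken mod 6.
Cross-terms: -12, -116, 16, 6, -6, -144  ⇒  Σ = -256
Area = |Σ|/2 = 128.
Hole:
Apply Gauss's area formula: 2A = Σ (x_i·y_{i+1} − x_{i+1}·y_i), indices taken mod 4.
Σ = (-5) + (27) + (-6) + (-9) = 7
Area = |Σ|/2 = 3.5.
Net area = 128 − 3.5 = 124.5.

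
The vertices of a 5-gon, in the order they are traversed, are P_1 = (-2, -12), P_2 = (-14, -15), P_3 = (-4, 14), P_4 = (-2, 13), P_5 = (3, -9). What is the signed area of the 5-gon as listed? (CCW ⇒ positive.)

P_1→P_2: (-2)(-15) − (-14)(-12) = -138
P_2→P_3: (-14)(14) − (-4)(-15) = -256
P_3→P_4: (-4)(13) − (-2)(14) = -24
P_4→P_5: (-2)(-9) − (3)(13) = -21
P_5→P_1: (3)(-12) − (-2)(-9) = -54
Σ = -493
Signed area = Σ/2 = -246.5 (negative ⇒ clockwise traversal).

-246.5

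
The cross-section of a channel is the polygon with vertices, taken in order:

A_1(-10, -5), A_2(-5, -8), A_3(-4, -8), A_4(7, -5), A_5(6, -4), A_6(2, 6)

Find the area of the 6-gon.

A_1→A_2: (-10)(-8) − (-5)(-5) = 55
A_2→A_3: (-5)(-8) − (-4)(-8) = 8
A_3→A_4: (-4)(-5) − (7)(-8) = 76
A_4→A_5: (7)(-4) − (6)(-5) = 2
A_5→A_6: (6)(6) − (2)(-4) = 44
A_6→A_1: (2)(-5) − (-10)(6) = 50
Σ = 235
Area = |Σ|/2 = 117.5.

117.5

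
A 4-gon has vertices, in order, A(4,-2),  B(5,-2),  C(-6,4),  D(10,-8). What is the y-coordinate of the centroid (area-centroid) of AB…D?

Apply the surveyor's formula. First the cross-terms c_i = x_i·y_{i+1} − x_{i+1}·y_i:
  2, 8, 8, 12  ⇒  2A = 30, A = 15.
Then Σ (y_i + y_{i+1})·c_i = -144, so ȳ = -144 / (6·15) = -1.6.

-1.6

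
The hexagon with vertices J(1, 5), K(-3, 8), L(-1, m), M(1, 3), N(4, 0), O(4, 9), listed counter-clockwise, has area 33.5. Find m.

Write out the shoelace sum; only the two edges meeting at L involve m:
2·Area = [((-3)·m − (-1)·8) + ((-1)·3 − 1·m)] + 58
       = -4·m + 63 = 67
⇒ m = -1.

-1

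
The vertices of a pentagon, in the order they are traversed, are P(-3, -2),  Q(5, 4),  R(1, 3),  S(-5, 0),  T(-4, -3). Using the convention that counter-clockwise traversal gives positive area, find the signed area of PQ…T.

19

Apply the shoelace formula: 2A = Σ (x_i·y_{i+1} − x_{i+1}·y_i), indices taken mod 5.
P→Q: (-3)(4) − (5)(-2) = -2
Q→R: (5)(3) − (1)(4) = 11
R→S: (1)(0) − (-5)(3) = 15
S→T: (-5)(-3) − (-4)(0) = 15
T→P: (-4)(-2) − (-3)(-3) = -1
Σ = 38
Signed area = Σ/2 = 19 (positive ⇒ counter-clockwise traversal).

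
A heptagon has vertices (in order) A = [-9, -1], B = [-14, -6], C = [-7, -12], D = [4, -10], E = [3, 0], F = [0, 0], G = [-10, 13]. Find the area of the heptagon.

Apply Gauss's area formula: 2A = Σ (x_i·y_{i+1} − x_{i+1}·y_i), indices taken mod 7.
A→B: (-9)(-6) − (-14)(-1) = 40
B→C: (-14)(-12) − (-7)(-6) = 126
C→D: (-7)(-10) − (4)(-12) = 118
D→E: (4)(0) − (3)(-10) = 30
E→F: (3)(0) − (0)(0) = 0
F→G: (0)(13) − (-10)(0) = 0
G→A: (-10)(-1) − (-9)(13) = 127
Σ = 441
Area = |Σ|/2 = 220.5.

220.5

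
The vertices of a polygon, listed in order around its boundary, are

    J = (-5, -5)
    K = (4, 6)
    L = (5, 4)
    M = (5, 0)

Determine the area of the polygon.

34.5

Apply the shoelace (surveyor's) formula: 2A = Σ (x_i·y_{i+1} − x_{i+1}·y_i), indices taken mod 4.
Σ = (-10) + (-14) + (-20) + (-25) = -69
Area = |Σ|/2 = 34.5.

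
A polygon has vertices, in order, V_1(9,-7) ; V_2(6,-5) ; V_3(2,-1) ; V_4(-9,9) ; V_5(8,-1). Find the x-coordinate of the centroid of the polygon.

203/75

Apply the shoelace (surveyor's) formula. First the cross-terms c_i = x_i·y_{i+1} − x_{i+1}·y_i:
  -3, 4, 9, -63, -47  ⇒  2A = -100, A = -50.
Then Σ (x_i + x_{i+1})·c_i = -812, so x̄ = -812 / (6·(-50)) = 203/75.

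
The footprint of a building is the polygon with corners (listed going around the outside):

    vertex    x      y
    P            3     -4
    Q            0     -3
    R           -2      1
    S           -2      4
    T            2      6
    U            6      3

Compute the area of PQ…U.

P→Q: (3)(-3) − (0)(-4) = -9
Q→R: (0)(1) − (-2)(-3) = -6
R→S: (-2)(4) − (-2)(1) = -6
S→T: (-2)(6) − (2)(4) = -20
T→U: (2)(3) − (6)(6) = -30
U→P: (6)(-4) − (3)(3) = -33
Σ = -104
Area = |Σ|/2 = 52.

52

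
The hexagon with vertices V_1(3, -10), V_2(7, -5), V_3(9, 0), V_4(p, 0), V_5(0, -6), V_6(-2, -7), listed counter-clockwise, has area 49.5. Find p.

5

The doubled signed area Σ (x_i y_{i+1} − x_{i+1} y_i) is linear in p.
With p=0 it equals 129; the coefficient of p is -6 (from the two edges through V_4).
So -6·p + 129 = 2·49.5 = 99 ⇒ p = 5.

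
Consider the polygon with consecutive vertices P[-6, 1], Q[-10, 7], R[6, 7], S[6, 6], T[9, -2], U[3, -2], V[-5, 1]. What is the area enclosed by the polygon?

117

P→Q: (-6)(7) − (-10)(1) = -32
Q→R: (-10)(7) − (6)(7) = -112
R→S: (6)(6) − (6)(7) = -6
S→T: (6)(-2) − (9)(6) = -66
T→U: (9)(-2) − (3)(-2) = -12
U→V: (3)(1) − (-5)(-2) = -7
V→P: (-5)(1) − (-6)(1) = 1
Σ = -234
Area = |Σ|/2 = 117.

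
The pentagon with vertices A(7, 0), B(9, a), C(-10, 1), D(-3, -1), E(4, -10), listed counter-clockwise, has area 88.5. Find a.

The doubled signed area Σ (x_i y_{i+1} − x_{i+1} y_i) is linear in a.
With a=0 it equals 126; the coefficient of a is 17 (from the two edges through B).
So 17·a + 126 = 2·88.5 = 177 ⇒ a = 3.

3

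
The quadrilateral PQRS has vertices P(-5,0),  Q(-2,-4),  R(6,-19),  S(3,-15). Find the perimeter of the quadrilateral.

|PQ| = √((3)² + (-4)²) = √25 = 5
|QR| = √((8)² + (-15)²) = √289 = 17
|RS| = √((-3)² + (4)²) = √25 = 5
|SP| = √((-8)² + (15)²) = √289 = 17
Perimeter = 5 + 17 + 5 + 17 = 44.

44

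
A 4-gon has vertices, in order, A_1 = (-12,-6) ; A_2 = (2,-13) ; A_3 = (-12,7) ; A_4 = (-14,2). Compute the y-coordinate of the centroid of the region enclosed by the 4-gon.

Apply the shoelace formula. First the cross-terms c_i = x_i·y_{i+1} − x_{i+1}·y_i:
  168, -142, 74, 108  ⇒  2A = 208, A = 104.
Then Σ (y_i + y_{i+1})·c_i = -2106, so ȳ = -2106 / (6·104) = -3.375.

-3.375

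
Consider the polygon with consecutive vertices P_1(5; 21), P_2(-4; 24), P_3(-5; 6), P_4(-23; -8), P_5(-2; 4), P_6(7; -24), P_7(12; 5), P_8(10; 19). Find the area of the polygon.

Apply the surveyor's formula: 2A = Σ (x_i·y_{i+1} − x_{i+1}·y_i), indices taken mod 8.
Σ = (204) + (96) + (178) + (-108) + (20) + (323) + (178) + (115) = 1006
Area = |Σ|/2 = 503.

503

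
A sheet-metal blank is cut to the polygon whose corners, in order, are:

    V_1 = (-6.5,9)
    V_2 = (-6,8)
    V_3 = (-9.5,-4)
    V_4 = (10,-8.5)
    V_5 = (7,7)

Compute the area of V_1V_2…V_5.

230.375

Apply the surveyor's formula: 2A = Σ (x_i·y_{i+1} − x_{i+1}·y_i), indices taken mod 5.
Cross-terms: 2, 100, 120.75, 129.5, 108.5  ⇒  Σ = 460.75
Area = |Σ|/2 = 230.375.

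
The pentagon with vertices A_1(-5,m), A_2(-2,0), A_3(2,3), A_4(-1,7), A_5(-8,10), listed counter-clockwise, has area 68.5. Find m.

-5

Write out the shoelace sum; only the two edges meeting at A_1 involve m:
2·Area = [((-8)·m − (-5)·10) + ((-5)·0 − (-2)·m)] + 57
       = -6·m + 107 = 137
⇒ m = -5.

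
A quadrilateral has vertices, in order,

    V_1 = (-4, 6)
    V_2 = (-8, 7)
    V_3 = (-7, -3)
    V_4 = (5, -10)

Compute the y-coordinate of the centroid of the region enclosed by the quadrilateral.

-57/56

Apply the shoelace formula. First the cross-terms c_i = x_i·y_{i+1} − x_{i+1}·y_i:
  20, 73, 85, -10  ⇒  2A = 168, A = 84.
Then Σ (y_i + y_{i+1})·c_i = -513, so ȳ = -513 / (6·84) = -57/56.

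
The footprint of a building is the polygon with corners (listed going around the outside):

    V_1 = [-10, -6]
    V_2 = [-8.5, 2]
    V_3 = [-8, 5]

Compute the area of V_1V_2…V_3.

0.25

Σ = (-71) + (-26.5) + (98) = 0.5
Area = |Σ|/2 = 0.25.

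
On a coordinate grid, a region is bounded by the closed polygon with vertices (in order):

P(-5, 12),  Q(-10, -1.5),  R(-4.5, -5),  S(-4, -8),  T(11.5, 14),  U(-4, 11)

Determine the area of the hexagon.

206.125

Apply the shoelace (surveyor's) formula: 2A = Σ (x_i·y_{i+1} − x_{i+1}·y_i), indices taken mod 6.
P→Q: (-5)(-1.5) − (-10)(12) = 127.5
Q→R: (-10)(-5) − (-4.5)(-1.5) = 43.25
R→S: (-4.5)(-8) − (-4)(-5) = 16
S→T: (-4)(14) − (11.5)(-8) = 36
T→U: (11.5)(11) − (-4)(14) = 182.5
U→P: (-4)(12) − (-5)(11) = 7
Σ = 412.25
Area = |Σ|/2 = 206.125.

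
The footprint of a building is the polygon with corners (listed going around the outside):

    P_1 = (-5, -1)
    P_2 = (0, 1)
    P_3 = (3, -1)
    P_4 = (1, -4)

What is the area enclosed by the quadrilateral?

20

Σ = (-5) + (-3) + (-11) + (-21) = -40
Area = |Σ|/2 = 20.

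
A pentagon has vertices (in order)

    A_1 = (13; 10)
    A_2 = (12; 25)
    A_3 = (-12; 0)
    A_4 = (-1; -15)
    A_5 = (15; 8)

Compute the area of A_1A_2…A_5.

A_1→A_2: (13)(25) − (12)(10) = 205
A_2→A_3: (12)(0) − (-12)(25) = 300
A_3→A_4: (-12)(-15) − (-1)(0) = 180
A_4→A_5: (-1)(8) − (15)(-15) = 217
A_5→A_1: (15)(10) − (13)(8) = 46
Σ = 948
Area = |Σ|/2 = 474.

474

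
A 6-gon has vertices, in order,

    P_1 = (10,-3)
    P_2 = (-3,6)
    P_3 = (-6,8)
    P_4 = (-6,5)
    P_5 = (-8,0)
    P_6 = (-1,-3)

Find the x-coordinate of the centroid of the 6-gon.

-223/267

Apply the shoelace (surveyor's) formula. First the cross-terms c_i = x_i·y_{i+1} − x_{i+1}·y_i:
  51, 12, 18, 40, 24, 33  ⇒  2A = 178, A = 89.
Then Σ (x_i + x_{i+1})·c_i = -446, so x̄ = -446 / (6·89) = -223/267.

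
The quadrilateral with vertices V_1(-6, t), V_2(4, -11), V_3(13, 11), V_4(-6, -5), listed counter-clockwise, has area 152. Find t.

Write out the shoelace sum; only the two edges meeting at V_1 involve t:
2·Area = [((-6)·t − (-6)·(-5)) + ((-6)·(-11) − 4·t)] + 188
       = -10·t + 224 = 304
⇒ t = -8.

-8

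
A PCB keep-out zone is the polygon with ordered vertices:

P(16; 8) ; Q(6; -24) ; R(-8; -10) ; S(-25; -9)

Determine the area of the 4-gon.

459

Apply the shoelace (surveyor's) formula: 2A = Σ (x_i·y_{i+1} − x_{i+1}·y_i), indices taken mod 4.
Σ = (-432) + (-252) + (-178) + (-56) = -918
Area = |Σ|/2 = 459.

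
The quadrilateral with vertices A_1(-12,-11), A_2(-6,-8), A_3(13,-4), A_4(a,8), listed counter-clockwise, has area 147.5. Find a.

Write out the shoelace sum; only the two edges meeting at A_4 involve a:
2·Area = [(13·8 − a·(-4)) + (a·(-11) − (-12)·8)] + 158
       = -7·a + 358 = 295
⇒ a = 9.

9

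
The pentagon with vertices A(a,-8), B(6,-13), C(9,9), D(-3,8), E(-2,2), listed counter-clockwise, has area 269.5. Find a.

Write out the shoelace sum; only the two edges meeting at A involve a:
2·Area = [((-2)·(-8) − a·2) + (a·(-13) − 6·(-8))] + 280
       = -15·a + 344 = 539
⇒ a = -13.

-13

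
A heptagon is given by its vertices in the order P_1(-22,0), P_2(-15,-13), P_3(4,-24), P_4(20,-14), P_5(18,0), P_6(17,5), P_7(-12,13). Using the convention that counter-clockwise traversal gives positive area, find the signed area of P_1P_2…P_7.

Apply Gauss's area formula: 2A = Σ (x_i·y_{i+1} − x_{i+1}·y_i), indices taken mod 7.
P_1→P_2: (-22)(-13) − (-15)(0) = 286
P_2→P_3: (-15)(-24) − (4)(-13) = 412
P_3→P_4: (4)(-14) − (20)(-24) = 424
P_4→P_5: (20)(0) − (18)(-14) = 252
P_5→P_6: (18)(5) − (17)(0) = 90
P_6→P_7: (17)(13) − (-12)(5) = 281
P_7→P_1: (-12)(0) − (-22)(13) = 286
Σ = 2031
Signed area = Σ/2 = 1015.5 (positive ⇒ counter-clockwise traversal).

1015.5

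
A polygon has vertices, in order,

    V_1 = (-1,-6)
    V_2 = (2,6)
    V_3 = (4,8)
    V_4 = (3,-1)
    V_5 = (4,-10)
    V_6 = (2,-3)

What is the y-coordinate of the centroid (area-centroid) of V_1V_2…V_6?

-1/21

Apply the shoelace formula. First the cross-terms c_i = x_i·y_{i+1} − x_{i+1}·y_i:
  6, -8, -28, -26, 8, -15  ⇒  2A = -63, A = -31.5.
Then Σ (y_i + y_{i+1})·c_i = 9, so ȳ = 9 / (6·(-31.5)) = -1/21.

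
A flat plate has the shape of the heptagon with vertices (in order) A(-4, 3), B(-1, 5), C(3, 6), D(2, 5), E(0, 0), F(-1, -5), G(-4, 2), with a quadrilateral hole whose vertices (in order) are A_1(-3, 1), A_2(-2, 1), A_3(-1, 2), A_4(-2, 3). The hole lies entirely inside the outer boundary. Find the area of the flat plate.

28.5

Outer boundary:
Apply the surveyor's formula: 2A = Σ (x_i·y_{i+1} − x_{i+1}·y_i), indices taken mod 7.
A→B: (-4)(5) − (-1)(3) = -17
B→C: (-1)(6) − (3)(5) = -21
C→D: (3)(5) − (2)(6) = 3
D→E: (2)(0) − (0)(5) = 0
E→F: (0)(-5) − (-1)(0) = 0
F→G: (-1)(2) − (-4)(-5) = -22
G→A: (-4)(3) − (-4)(2) = -4
Σ = -61
Area = |Σ|/2 = 30.5.
Hole:
Σ = (-1) + (-3) + (1) + (7) = 4
Area = |Σ|/2 = 2.
Net area = 30.5 − 2 = 28.5.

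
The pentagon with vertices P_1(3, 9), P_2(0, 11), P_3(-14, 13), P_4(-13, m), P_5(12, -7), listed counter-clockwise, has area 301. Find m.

-1

Write out the shoelace sum; only the two edges meeting at P_4 involve m:
2·Area = [((-14)·m − (-13)·13) + ((-13)·(-7) − 12·m)] + 316
       = -26·m + 576 = 602
⇒ m = -1.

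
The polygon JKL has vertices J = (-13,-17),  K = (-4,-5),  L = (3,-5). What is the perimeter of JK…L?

42

|JK| = √((9)² + (12)²) = √225 = 15
|KL| = √((7)² + (0)²) = √49 = 7
|LJ| = √((-16)² + (-12)²) = √400 = 20
Perimeter = 15 + 7 + 20 = 42.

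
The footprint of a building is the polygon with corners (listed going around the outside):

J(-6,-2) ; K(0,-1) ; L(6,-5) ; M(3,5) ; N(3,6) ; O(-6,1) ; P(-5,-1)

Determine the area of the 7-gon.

57

Σ = (6) + (6) + (45) + (3) + (39) + (11) + (4) = 114
Area = |Σ|/2 = 57.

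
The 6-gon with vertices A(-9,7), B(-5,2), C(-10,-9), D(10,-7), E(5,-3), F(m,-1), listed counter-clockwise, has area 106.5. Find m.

-2

The doubled signed area Σ (x_i y_{i+1} − x_{i+1} y_i) is linear in m.
With m=0 it equals 233; the coefficient of m is 10 (from the two edges through F).
So 10·m + 233 = 2·106.5 = 213 ⇒ m = -2.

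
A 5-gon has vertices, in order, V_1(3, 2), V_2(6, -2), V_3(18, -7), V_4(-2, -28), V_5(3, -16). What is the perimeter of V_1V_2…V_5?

|V_1V_2| = √((3)² + (-4)²) = √25 = 5
|V_2V_3| = √((12)² + (-5)²) = √169 = 13
|V_3V_4| = √((-20)² + (-21)²) = √841 = 29
|V_4V_5| = √((5)² + (12)²) = √169 = 13
|V_5V_1| = √((0)² + (18)²) = √324 = 18
Perimeter = 5 + 13 + 29 + 13 + 18 = 78.

78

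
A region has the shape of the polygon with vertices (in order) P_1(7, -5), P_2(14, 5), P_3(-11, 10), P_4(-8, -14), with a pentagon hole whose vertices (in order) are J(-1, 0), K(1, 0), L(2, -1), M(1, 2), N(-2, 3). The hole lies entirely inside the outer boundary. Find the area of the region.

Outer boundary:
Cross-terms: 105, 195, 234, 138  ⇒  Σ = 672
Area = |Σ|/2 = 336.
Hole:
Apply the shoelace formula: 2A = Σ (x_i·y_{i+1} − x_{i+1}·y_i), indices taken mod 5.
Σ = (0) + (-1) + (5) + (7) + (3) = 14
Area = |Σ|/2 = 7.
Net area = 336 − 7 = 329.

329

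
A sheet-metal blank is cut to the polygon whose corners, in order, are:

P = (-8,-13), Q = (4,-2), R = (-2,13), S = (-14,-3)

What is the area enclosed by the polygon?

231

Σ = (68) + (48) + (188) + (158) = 462
Area = |Σ|/2 = 231.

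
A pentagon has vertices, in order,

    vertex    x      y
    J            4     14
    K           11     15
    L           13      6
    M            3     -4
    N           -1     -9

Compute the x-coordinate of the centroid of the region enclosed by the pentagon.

937/151

Apply the shoelace formula. First the cross-terms c_i = x_i·y_{i+1} − x_{i+1}·y_i:
  -94, -129, -70, -31, 22  ⇒  2A = -302, A = -151.
Then Σ (x_i + x_{i+1})·c_i = -5622, so x̄ = -5622 / (6·(-151)) = 937/151.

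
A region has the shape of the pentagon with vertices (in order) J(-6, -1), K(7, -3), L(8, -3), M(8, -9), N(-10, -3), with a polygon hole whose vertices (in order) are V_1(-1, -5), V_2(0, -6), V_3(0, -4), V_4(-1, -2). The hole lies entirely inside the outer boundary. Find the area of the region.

Outer boundary:
Apply the surveyor's formula: 2A = Σ (x_i·y_{i+1} − x_{i+1}·y_i), indices taken mod 5.
J→K: (-6)(-3) − (7)(-1) = 25
K→L: (7)(-3) − (8)(-3) = 3
L→M: (8)(-9) − (8)(-3) = -48
M→N: (8)(-3) − (-10)(-9) = -114
N→J: (-10)(-1) − (-6)(-3) = -8
Σ = -142
Area = |Σ|/2 = 71.
Hole:
V_1→V_2: (-1)(-6) − (0)(-5) = 6
V_2→V_3: (0)(-4) − (0)(-6) = 0
V_3→V_4: (0)(-2) − (-1)(-4) = -4
V_4→V_1: (-1)(-5) − (-1)(-2) = 3
Σ = 5
Area = |Σ|/2 = 2.5.
Net area = 71 − 2.5 = 68.5.

68.5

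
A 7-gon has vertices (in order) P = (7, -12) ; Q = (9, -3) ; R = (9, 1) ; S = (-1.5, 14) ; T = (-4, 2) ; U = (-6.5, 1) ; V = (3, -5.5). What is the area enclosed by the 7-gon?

173.875

Apply Gauss's area formula: 2A = Σ (x_i·y_{i+1} − x_{i+1}·y_i), indices taken mod 7.
P→Q: (7)(-3) − (9)(-12) = 87
Q→R: (9)(1) − (9)(-3) = 36
R→S: (9)(14) − (-1.5)(1) = 127.5
S→T: (-1.5)(2) − (-4)(14) = 53
T→U: (-4)(1) − (-6.5)(2) = 9
U→V: (-6.5)(-5.5) − (3)(1) = 32.75
V→P: (3)(-12) − (7)(-5.5) = 2.5
Σ = 347.75
Area = |Σ|/2 = 173.875.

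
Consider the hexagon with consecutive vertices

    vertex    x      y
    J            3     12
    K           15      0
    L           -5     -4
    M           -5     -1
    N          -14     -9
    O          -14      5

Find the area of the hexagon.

301.5

J→K: (3)(0) − (15)(12) = -180
K→L: (15)(-4) − (-5)(0) = -60
L→M: (-5)(-1) − (-5)(-4) = -15
M→N: (-5)(-9) − (-14)(-1) = 31
N→O: (-14)(5) − (-14)(-9) = -196
O→J: (-14)(12) − (3)(5) = -183
Σ = -603
Area = |Σ|/2 = 301.5.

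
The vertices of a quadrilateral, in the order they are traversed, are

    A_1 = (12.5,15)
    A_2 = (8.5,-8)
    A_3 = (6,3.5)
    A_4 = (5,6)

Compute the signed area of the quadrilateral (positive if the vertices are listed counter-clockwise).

Apply Gauss's area formula: 2A = Σ (x_i·y_{i+1} − x_{i+1}·y_i), indices taken mod 4.
Cross-terms: -227.5, 77.75, 18.5, 0  ⇒  Σ = -131.25
Signed area = Σ/2 = -65.625 (negative ⇒ clockwise traversal).

-65.625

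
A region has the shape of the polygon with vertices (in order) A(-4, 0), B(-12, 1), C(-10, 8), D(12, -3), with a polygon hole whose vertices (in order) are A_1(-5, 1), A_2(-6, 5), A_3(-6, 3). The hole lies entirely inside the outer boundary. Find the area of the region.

83

Outer boundary:
Apply the surveyor's formula: 2A = Σ (x_i·y_{i+1} − x_{i+1}·y_i), indices taken mod 4.
Σ = (-4) + (-86) + (-66) + (-12) = -168
Area = |Σ|/2 = 84.
Hole:
Apply the shoelace (surveyor's) formula: 2A = Σ (x_i·y_{i+1} − x_{i+1}·y_i), indices taken mod 3.
Cross-terms: -19, 12, 9  ⇒  Σ = 2
Area = |Σ|/2 = 1.
Net area = 84 − 1 = 83.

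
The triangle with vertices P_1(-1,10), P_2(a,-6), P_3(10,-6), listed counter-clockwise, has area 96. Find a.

Write out the shoelace sum; only the two edges meeting at P_2 involve a:
2·Area = [((-1)·(-6) − a·10) + (a·(-6) − 10·(-6))] + 94
       = -16·a + 160 = 192
⇒ a = -2.

-2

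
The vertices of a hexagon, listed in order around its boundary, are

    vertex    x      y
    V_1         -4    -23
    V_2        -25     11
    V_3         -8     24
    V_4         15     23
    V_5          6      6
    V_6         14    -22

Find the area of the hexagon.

Apply Gauss's area formula: 2A = Σ (x_i·y_{i+1} − x_{i+1}·y_i), indices taken mod 6.
Σ = (-619) + (-512) + (-544) + (-48) + (-216) + (-410) = -2349
Area = |Σ|/2 = 1174.5.

1174.5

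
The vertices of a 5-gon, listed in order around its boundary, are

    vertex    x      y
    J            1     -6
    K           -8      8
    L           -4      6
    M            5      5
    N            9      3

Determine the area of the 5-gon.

96.5

Apply the shoelace formula: 2A = Σ (x_i·y_{i+1} − x_{i+1}·y_i), indices taken mod 5.
Σ = (-40) + (-16) + (-50) + (-30) + (-57) = -193
Area = |Σ|/2 = 96.5.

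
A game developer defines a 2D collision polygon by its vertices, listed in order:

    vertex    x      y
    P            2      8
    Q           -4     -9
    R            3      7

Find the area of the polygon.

Σ = (14) + (-1) + (10) = 23
Area = |Σ|/2 = 11.5.

11.5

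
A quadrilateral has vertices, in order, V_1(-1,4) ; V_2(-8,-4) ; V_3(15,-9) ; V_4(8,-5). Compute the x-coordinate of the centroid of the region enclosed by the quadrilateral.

1.25

Apply the surveyor's formula. First the cross-terms c_i = x_i·y_{i+1} − x_{i+1}·y_i:
  36, 132, -3, 27  ⇒  2A = 192, A = 96.
Then Σ (x_i + x_{i+1})·c_i = 720, so x̄ = 720 / (6·96) = 1.25.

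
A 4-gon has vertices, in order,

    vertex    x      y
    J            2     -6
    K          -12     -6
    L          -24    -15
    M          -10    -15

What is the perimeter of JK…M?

58

|JK| = √((-14)² + (0)²) = √196 = 14
|KL| = √((-12)² + (-9)²) = √225 = 15
|LM| = √((14)² + (0)²) = √196 = 14
|MJ| = √((12)² + (9)²) = √225 = 15
Perimeter = 14 + 15 + 14 + 15 = 58.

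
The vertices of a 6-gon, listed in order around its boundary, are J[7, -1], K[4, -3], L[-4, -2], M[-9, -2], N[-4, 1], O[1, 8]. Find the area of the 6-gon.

77

Apply Gauss's area formula: 2A = Σ (x_i·y_{i+1} − x_{i+1}·y_i), indices taken mod 6.
Cross-terms: -17, -20, -10, -17, -33, -57  ⇒  Σ = -154
Area = |Σ|/2 = 77.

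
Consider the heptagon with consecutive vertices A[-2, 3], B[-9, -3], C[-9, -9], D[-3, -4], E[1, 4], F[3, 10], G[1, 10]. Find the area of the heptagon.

64.5

Apply the surveyor's formula: 2A = Σ (x_i·y_{i+1} − x_{i+1}·y_i), indices taken mod 7.
Σ = (33) + (54) + (9) + (-8) + (-2) + (20) + (23) = 129
Area = |Σ|/2 = 64.5.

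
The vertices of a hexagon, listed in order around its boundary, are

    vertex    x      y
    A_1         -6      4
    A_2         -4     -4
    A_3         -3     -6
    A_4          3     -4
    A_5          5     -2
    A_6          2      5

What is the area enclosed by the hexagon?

81.5

Σ = (40) + (12) + (30) + (14) + (29) + (38) = 163
Area = |Σ|/2 = 81.5.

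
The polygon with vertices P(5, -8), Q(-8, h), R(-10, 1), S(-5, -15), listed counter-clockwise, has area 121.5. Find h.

3

The doubled signed area Σ (x_i y_{i+1} − x_{i+1} y_i) is linear in h.
With h=0 it equals 198; the coefficient of h is 15 (from the two edges through Q).
So 15·h + 198 = 2·121.5 = 243 ⇒ h = 3.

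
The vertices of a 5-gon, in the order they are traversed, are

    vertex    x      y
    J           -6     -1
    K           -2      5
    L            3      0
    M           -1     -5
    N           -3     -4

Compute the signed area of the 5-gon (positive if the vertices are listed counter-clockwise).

Apply the surveyor's formula: 2A = Σ (x_i·y_{i+1} − x_{i+1}·y_i), indices taken mod 5.
Σ = (-32) + (-15) + (-15) + (-11) + (-21) = -94
Signed area = Σ/2 = -47 (negative ⇒ clockwise traversal).

-47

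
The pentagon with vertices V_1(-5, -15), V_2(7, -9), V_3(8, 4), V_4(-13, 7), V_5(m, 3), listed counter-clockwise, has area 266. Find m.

-9

Write out the shoelace sum; only the two edges meeting at V_5 involve m:
2·Area = [((-13)·3 − m·7) + (m·(-15) − (-5)·3)] + 358
       = -22·m + 334 = 532
⇒ m = -9.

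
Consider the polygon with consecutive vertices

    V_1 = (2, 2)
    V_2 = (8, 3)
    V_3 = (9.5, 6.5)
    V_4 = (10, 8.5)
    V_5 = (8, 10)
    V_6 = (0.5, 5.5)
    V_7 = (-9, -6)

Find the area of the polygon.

Apply the surveyor's formula: 2A = Σ (x_i·y_{i+1} − x_{i+1}·y_i), indices taken mod 7.
Σ = (-10) + (23.5) + (15.75) + (32) + (39) + (46.5) + (-6) = 140.75
Area = |Σ|/2 = 70.375.

70.375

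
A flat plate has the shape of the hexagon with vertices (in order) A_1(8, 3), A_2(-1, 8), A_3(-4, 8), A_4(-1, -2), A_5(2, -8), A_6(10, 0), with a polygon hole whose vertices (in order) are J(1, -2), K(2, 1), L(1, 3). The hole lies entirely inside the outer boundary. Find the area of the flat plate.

Outer boundary:
Cross-terms: 67, 24, 16, 12, 80, 30  ⇒  Σ = 229
Area = |Σ|/2 = 114.5.
Hole:
Apply the shoelace formula: 2A = Σ (x_i·y_{i+1} − x_{i+1}·y_i), indices taken mod 3.
Σ = (5) + (5) + (-5) = 5
Area = |Σ|/2 = 2.5.
Net area = 114.5 − 2.5 = 112.

112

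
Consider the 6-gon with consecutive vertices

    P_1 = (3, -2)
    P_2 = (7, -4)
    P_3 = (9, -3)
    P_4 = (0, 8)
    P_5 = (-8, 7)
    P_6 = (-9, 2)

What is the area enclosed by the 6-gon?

106

Apply the shoelace (surveyor's) formula: 2A = Σ (x_i·y_{i+1} − x_{i+1}·y_i), indices taken mod 6.
P_1→P_2: (3)(-4) − (7)(-2) = 2
P_2→P_3: (7)(-3) − (9)(-4) = 15
P_3→P_4: (9)(8) − (0)(-3) = 72
P_4→P_5: (0)(7) − (-8)(8) = 64
P_5→P_6: (-8)(2) − (-9)(7) = 47
P_6→P_1: (-9)(-2) − (3)(2) = 12
Σ = 212
Area = |Σ|/2 = 106.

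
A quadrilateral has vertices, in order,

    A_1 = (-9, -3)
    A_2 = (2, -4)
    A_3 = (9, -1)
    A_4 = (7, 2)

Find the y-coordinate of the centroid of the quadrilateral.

-218/147

Apply Gauss's area formula. First the cross-terms c_i = x_i·y_{i+1} − x_{i+1}·y_i:
  42, 34, 25, -3  ⇒  2A = 98, A = 49.
Then Σ (y_i + y_{i+1})·c_i = -436, so ȳ = -436 / (6·49) = -218/147.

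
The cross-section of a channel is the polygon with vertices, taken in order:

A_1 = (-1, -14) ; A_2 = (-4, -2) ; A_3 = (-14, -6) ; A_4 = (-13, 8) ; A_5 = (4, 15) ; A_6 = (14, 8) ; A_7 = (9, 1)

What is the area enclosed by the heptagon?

418

Σ = (-54) + (-4) + (-190) + (-227) + (-178) + (-58) + (-125) = -836
Area = |Σ|/2 = 418.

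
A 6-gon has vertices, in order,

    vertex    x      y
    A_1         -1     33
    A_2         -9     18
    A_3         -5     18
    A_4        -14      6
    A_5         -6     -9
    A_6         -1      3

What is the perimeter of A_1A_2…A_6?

96

|A_1A_2| = √((-8)² + (-15)²) = √289 = 17
|A_2A_3| = √((4)² + (0)²) = √16 = 4
|A_3A_4| = √((-9)² + (-12)²) = √225 = 15
|A_4A_5| = √((8)² + (-15)²) = √289 = 17
|A_5A_6| = √((5)² + (12)²) = √169 = 13
|A_6A_1| = √((0)² + (30)²) = √900 = 30
Perimeter = 17 + 4 + 15 + 17 + 13 + 30 = 96.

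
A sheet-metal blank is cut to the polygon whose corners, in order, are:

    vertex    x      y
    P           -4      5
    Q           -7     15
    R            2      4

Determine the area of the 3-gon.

28.5

Apply Gauss's area formula: 2A = Σ (x_i·y_{i+1} − x_{i+1}·y_i), indices taken mod 3.
P→Q: (-4)(15) − (-7)(5) = -25
Q→R: (-7)(4) − (2)(15) = -58
R→P: (2)(5) − (-4)(4) = 26
Σ = -57
Area = |Σ|/2 = 28.5.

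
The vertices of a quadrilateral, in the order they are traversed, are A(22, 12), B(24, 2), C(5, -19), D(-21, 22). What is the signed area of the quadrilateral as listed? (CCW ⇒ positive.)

-867.5

Σ = (-244) + (-466) + (-289) + (-736) = -1735
Signed area = Σ/2 = -867.5 (negative ⇒ clockwise traversal).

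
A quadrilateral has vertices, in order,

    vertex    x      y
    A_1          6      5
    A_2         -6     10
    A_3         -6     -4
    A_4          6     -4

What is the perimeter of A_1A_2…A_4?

|A_1A_2| = √((-12)² + (5)²) = √169 = 13
|A_2A_3| = √((0)² + (-14)²) = √196 = 14
|A_3A_4| = √((12)² + (0)²) = √144 = 12
|A_4A_1| = √((0)² + (9)²) = √81 = 9
Perimeter = 13 + 14 + 12 + 9 = 48.

48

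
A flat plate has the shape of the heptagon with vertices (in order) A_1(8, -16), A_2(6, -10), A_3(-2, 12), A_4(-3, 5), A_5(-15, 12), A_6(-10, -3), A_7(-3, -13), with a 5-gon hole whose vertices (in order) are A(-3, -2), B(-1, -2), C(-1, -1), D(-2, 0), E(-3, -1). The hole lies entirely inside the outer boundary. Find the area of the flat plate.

282.5

Outer boundary:
Cross-terms: 16, 52, 26, 39, 165, 121, 152  ⇒  Σ = 571
Area = |Σ|/2 = 285.5.
Hole:
Apply the shoelace (surveyor's) formula: 2A = Σ (x_i·y_{i+1} − x_{i+1}·y_i), indices taken mod 5.
Cross-terms: 4, -1, -2, 2, 3  ⇒  Σ = 6
Area = |Σ|/2 = 3.
Net area = 285.5 − 3 = 282.5.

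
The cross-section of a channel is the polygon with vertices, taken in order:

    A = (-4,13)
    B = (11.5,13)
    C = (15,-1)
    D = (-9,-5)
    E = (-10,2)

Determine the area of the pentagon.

Σ = (-201.5) + (-206.5) + (-84) + (-68) + (-122) = -682
Area = |Σ|/2 = 341.

341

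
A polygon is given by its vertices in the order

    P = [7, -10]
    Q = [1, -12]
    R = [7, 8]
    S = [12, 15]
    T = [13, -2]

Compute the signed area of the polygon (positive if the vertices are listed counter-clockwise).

P→Q: (7)(-12) − (1)(-10) = -74
Q→R: (1)(8) − (7)(-12) = 92
R→S: (7)(15) − (12)(8) = 9
S→T: (12)(-2) − (13)(15) = -219
T→P: (13)(-10) − (7)(-2) = -116
Σ = -308
Signed area = Σ/2 = -154 (negative ⇒ clockwise traversal).

-154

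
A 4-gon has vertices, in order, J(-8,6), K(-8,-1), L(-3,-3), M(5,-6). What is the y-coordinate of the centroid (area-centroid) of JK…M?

Apply the shoelace formula. First the cross-terms c_i = x_i·y_{i+1} − x_{i+1}·y_i:
  56, 21, 33, -18  ⇒  2A = 92, A = 46.
Then Σ (y_i + y_{i+1})·c_i = -101, so ȳ = -101 / (6·46) = -101/276.

-101/276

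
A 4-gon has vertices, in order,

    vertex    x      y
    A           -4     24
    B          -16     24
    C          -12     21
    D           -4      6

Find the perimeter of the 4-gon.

52

|AB| = √((-12)² + (0)²) = √144 = 12
|BC| = √((4)² + (-3)²) = √25 = 5
|CD| = √((8)² + (-15)²) = √289 = 17
|DA| = √((0)² + (18)²) = √324 = 18
Perimeter = 12 + 5 + 17 + 18 = 52.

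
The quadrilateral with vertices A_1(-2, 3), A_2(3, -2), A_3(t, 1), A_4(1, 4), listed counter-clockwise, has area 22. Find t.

The doubled signed area Σ (x_i y_{i+1} − x_{i+1} y_i) is linear in t.
With t=0 it equals 8; the coefficient of t is 6 (from the two edges through A_3).
So 6·t + 8 = 2·22 = 44 ⇒ t = 6.

6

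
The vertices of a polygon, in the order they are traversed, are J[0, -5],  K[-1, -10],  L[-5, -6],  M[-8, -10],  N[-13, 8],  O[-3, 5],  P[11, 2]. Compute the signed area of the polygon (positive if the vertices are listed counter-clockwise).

J→K: (0)(-10) − (-1)(-5) = -5
K→L: (-1)(-6) − (-5)(-10) = -44
L→M: (-5)(-10) − (-8)(-6) = 2
M→N: (-8)(8) − (-13)(-10) = -194
N→O: (-13)(5) − (-3)(8) = -41
O→P: (-3)(2) − (11)(5) = -61
P→J: (11)(-5) − (0)(2) = -55
Σ = -398
Signed area = Σ/2 = -199 (negative ⇒ clockwise traversal).

-199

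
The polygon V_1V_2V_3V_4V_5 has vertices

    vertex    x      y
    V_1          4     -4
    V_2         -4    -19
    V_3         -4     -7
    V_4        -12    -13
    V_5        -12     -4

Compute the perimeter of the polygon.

64

|V_1V_2| = √((-8)² + (-15)²) = √289 = 17
|V_2V_3| = √((0)² + (12)²) = √144 = 12
|V_3V_4| = √((-8)² + (-6)²) = √100 = 10
|V_4V_5| = √((0)² + (9)²) = √81 = 9
|V_5V_1| = √((16)² + (0)²) = √256 = 16
Perimeter = 17 + 12 + 10 + 9 + 16 = 64.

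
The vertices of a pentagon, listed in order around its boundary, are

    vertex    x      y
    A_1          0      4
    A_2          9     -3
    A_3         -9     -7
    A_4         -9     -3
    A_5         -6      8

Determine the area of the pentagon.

138

Cross-terms: -36, -90, -36, -90, -24  ⇒  Σ = -276
Area = |Σ|/2 = 138.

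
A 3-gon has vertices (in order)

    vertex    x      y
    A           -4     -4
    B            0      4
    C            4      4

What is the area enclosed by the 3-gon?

16

Σ = (-16) + (-16) + (0) = -32
Area = |Σ|/2 = 16.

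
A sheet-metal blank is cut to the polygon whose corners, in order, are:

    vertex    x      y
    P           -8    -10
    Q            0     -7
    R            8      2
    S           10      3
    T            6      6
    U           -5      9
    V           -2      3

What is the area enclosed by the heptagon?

Apply the shoelace formula: 2A = Σ (x_i·y_{i+1} − x_{i+1}·y_i), indices taken mod 7.
Cross-terms: 56, 56, 4, 42, 84, 3, 44  ⇒  Σ = 289
Area = |Σ|/2 = 144.5.

144.5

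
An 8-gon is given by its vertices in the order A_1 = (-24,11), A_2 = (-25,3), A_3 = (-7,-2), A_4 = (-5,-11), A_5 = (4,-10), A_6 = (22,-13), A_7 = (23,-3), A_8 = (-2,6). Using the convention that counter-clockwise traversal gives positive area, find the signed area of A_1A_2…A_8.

545

Apply the shoelace formula: 2A = Σ (x_i·y_{i+1} − x_{i+1}·y_i), indices taken mod 8.
Σ = (203) + (71) + (67) + (94) + (168) + (233) + (132) + (122) = 1090
Signed area = Σ/2 = 545 (positive ⇒ counter-clockwise traversal).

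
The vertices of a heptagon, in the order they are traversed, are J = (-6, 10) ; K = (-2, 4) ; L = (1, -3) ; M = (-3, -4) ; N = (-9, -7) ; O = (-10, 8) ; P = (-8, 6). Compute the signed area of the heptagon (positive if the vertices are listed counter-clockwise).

-106

Σ = (-4) + (2) + (-13) + (-15) + (-142) + (4) + (-44) = -212
Signed area = Σ/2 = -106 (negative ⇒ clockwise traversal).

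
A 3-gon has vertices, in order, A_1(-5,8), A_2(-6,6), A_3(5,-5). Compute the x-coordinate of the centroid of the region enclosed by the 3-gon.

Apply the surveyor's formula. First the cross-terms c_i = x_i·y_{i+1} − x_{i+1}·y_i:
  18, 0, 15  ⇒  2A = 33, A = 16.5.
Then Σ (x_i + x_{i+1})·c_i = -198, so x̄ = -198 / (6·16.5) = -2.

-2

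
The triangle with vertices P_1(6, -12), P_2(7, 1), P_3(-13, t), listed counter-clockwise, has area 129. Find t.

-1

Write out the shoelace sum; only the two edges meeting at P_3 involve t:
2·Area = [(7·t − (-13)·1) + ((-13)·(-12) − 6·t)] + 90
       = 1·t + 259 = 258
⇒ t = -1.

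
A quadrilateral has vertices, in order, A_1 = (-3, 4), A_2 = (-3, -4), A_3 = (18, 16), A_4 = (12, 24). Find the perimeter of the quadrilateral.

72

|A_1A_2| = √((0)² + (-8)²) = √64 = 8
|A_2A_3| = √((21)² + (20)²) = √841 = 29
|A_3A_4| = √((-6)² + (8)²) = √100 = 10
|A_4A_1| = √((-15)² + (-20)²) = √625 = 25
Perimeter = 8 + 29 + 10 + 25 = 72.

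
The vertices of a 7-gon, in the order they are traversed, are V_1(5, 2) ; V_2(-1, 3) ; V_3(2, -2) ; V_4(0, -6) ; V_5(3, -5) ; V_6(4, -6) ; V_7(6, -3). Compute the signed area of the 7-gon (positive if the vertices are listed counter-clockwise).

Σ = (17) + (-4) + (-12) + (18) + (2) + (24) + (27) = 72
Signed area = Σ/2 = 36 (positive ⇒ counter-clockwise traversal).

36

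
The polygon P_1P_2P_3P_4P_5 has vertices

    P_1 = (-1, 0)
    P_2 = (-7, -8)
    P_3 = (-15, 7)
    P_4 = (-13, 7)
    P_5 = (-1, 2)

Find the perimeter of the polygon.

|P_1P_2| = √((-6)² + (-8)²) = √100 = 10
|P_2P_3| = √((-8)² + (15)²) = √289 = 17
|P_3P_4| = √((2)² + (0)²) = √4 = 2
|P_4P_5| = √((12)² + (-5)²) = √169 = 13
|P_5P_1| = √((0)² + (-2)²) = √4 = 2
Perimeter = 10 + 17 + 2 + 13 + 2 = 44.

44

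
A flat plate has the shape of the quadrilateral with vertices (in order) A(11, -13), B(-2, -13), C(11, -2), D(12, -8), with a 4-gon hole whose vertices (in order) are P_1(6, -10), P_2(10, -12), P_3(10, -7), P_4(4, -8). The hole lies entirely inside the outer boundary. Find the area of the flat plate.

Outer boundary:
Apply Gauss's area formula: 2A = Σ (x_i·y_{i+1} − x_{i+1}·y_i), indices taken mod 4.
Σ = (-169) + (147) + (-64) + (-68) = -154
Area = |Σ|/2 = 77.
Hole:
Σ = (28) + (50) + (-52) + (8) = 34
Area = |Σ|/2 = 17.
Net area = 77 − 17 = 60.

60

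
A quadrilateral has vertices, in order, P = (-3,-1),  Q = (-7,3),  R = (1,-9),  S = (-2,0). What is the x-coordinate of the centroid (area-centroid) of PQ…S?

Apply the shoelace formula. First the cross-terms c_i = x_i·y_{i+1} − x_{i+1}·y_i:
  -16, 60, -18, 2  ⇒  2A = 28, A = 14.
Then Σ (x_i + x_{i+1})·c_i = -192, so x̄ = -192 / (6·14) = -16/7.

-16/7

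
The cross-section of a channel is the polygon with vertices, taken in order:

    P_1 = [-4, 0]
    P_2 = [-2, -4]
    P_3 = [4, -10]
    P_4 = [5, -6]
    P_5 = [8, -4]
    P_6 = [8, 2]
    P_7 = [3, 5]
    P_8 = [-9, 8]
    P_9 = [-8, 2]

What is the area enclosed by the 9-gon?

Cross-terms: 16, 36, 26, 28, 48, 34, 69, 46, 8  ⇒  Σ = 311
Area = |Σ|/2 = 155.5.

155.5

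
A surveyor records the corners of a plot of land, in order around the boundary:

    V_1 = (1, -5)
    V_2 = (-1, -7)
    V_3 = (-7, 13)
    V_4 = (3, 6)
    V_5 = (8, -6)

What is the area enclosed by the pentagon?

127.5

V_1→V_2: (1)(-7) − (-1)(-5) = -12
V_2→V_3: (-1)(13) − (-7)(-7) = -62
V_3→V_4: (-7)(6) − (3)(13) = -81
V_4→V_5: (3)(-6) − (8)(6) = -66
V_5→V_1: (8)(-5) − (1)(-6) = -34
Σ = -255
Area = |Σ|/2 = 127.5.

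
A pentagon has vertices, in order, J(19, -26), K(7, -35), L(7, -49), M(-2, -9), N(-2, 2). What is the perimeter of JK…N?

|JK| = √((-12)² + (-9)²) = √225 = 15
|KL| = √((0)² + (-14)²) = √196 = 14
|LM| = √((-9)² + (40)²) = √1681 = 41
|MN| = √((0)² + (11)²) = √121 = 11
|NJ| = √((21)² + (-28)²) = √1225 = 35
Perimeter = 15 + 14 + 41 + 11 + 35 = 116.

116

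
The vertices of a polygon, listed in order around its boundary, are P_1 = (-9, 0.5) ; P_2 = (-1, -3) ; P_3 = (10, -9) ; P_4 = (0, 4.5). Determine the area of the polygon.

76

Apply the surveyor's formula: 2A = Σ (x_i·y_{i+1} − x_{i+1}·y_i), indices taken mod 4.
Σ = (27.5) + (39) + (45) + (40.5) = 152
Area = |Σ|/2 = 76.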